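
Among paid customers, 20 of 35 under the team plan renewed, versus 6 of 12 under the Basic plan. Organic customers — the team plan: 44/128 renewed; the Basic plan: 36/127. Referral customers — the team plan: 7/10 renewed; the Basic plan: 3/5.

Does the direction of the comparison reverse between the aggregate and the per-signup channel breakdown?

Paid: the team plan 20/35 = 57.1%, the Basic plan 6/12 = 50.0% → the team plan
Organic: the team plan 44/128 = 34.4%, the Basic plan 36/127 = 28.3% → the team plan
Referral: the team plan 7/10 = 70.0%, the Basic plan 3/5 = 60.0% → the team plan
Overall: the team plan 71/173 = 41.0%, the Basic plan 45/144 = 31.2% → the team plan
The team plan wins overall and in every signup group — no reversal.

No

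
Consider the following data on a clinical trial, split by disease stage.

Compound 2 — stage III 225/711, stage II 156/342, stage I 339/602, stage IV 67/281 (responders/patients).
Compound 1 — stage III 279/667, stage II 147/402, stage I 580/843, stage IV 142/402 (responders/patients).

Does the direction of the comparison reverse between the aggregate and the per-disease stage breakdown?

No

Stage III: Compound 2 225/711 = 31.6%, Compound 1 279/667 = 41.8% → Compound 1
Stage II: Compound 2 156/342 = 45.6%, Compound 1 147/402 = 36.6% → Compound 2
Stage I: Compound 2 339/602 = 56.3%, Compound 1 580/843 = 68.8% → Compound 1
Stage IV: Compound 2 67/281 = 23.8%, Compound 1 142/402 = 35.3% → Compound 1
Overall: Compound 2 787/1936 = 40.7%, Compound 1 1148/2314 = 49.6% → Compound 1
Neither sweeps: Compound 2 wins 1 of 4 groups, Compound 1 wins 3. Compound 1 wins overall but not every group — no Simpson reversal.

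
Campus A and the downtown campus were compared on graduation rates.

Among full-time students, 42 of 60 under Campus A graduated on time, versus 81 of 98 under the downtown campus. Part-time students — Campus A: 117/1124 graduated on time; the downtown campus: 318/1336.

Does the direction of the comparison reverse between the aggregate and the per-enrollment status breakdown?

No

Full-time: Campus A 42/60 = 70.0%, the downtown campus 81/98 = 82.7% → the downtown campus
Part-time: Campus A 117/1124 = 10.4%, the downtown campus 318/1336 = 23.8% → the downtown campus
Overall: Campus A 159/1184 = 13.4%, the downtown campus 399/1434 = 27.8% → the downtown campus
The downtown campus wins overall and in every enrollment group — no reversal.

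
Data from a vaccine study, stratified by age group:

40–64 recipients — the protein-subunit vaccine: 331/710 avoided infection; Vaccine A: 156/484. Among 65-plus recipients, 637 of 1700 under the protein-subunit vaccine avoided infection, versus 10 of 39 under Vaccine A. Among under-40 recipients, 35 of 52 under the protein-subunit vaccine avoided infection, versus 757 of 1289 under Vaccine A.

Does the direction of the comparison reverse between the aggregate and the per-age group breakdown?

Yes

40–64: the protein-subunit vaccine 331/710 = 46.6%, Vaccine A 156/484 = 32.2% → the protein-subunit vaccine
65-plus: the protein-subunit vaccine 637/1700 = 37.5%, Vaccine A 10/39 = 25.6% → the protein-subunit vaccine
Under-40: the protein-subunit vaccine 35/52 = 67.3%, Vaccine A 757/1289 = 58.7% → the protein-subunit vaccine
Overall: the protein-subunit vaccine 1003/2462 = 40.7%, Vaccine A 923/1812 = 50.9% → Vaccine A
The protein-subunit vaccine wins each age group but Vaccine A wins overall — the comparison reverses. The protein-subunit vaccine's recipients skew toward 65-plus, which has a lower base rate.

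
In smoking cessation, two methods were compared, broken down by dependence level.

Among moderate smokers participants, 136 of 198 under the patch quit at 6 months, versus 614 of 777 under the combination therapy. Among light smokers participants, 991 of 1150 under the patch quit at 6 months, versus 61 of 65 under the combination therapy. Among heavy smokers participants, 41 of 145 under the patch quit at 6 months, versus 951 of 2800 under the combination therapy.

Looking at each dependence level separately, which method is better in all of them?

the combination therapy

Moderate smokers: the patch 136/198 = 68.7%, the combination therapy 614/777 = 79.0% → the combination therapy
Light smokers: the patch 991/1150 = 86.2%, the combination therapy 61/65 = 93.8% → the combination therapy
Heavy smokers: the patch 41/145 = 28.3%, the combination therapy 951/2800 = 34.0% → the combination therapy
The combination therapy has the higher rate in all 3 groups.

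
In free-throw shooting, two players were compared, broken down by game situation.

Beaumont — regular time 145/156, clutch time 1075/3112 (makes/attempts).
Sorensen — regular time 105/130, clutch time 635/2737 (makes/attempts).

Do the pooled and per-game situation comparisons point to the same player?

Yes

Regular time: Beaumont 145/156 = 92.9%, Sorensen 105/130 = 80.8% → Beaumont
Clutch time: Beaumont 1075/3112 = 34.5%, Sorensen 635/2737 = 23.2% → Beaumont
Overall: Beaumont 1220/3268 = 37.3%, Sorensen 740/2867 = 25.8% → Beaumont
Beaumont wins overall and in every game group — no reversal.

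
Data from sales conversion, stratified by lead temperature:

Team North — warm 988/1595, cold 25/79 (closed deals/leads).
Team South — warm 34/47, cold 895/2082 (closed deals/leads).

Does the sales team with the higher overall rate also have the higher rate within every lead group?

Warm: Team North 988/1595 = 61.9%, Team South 34/47 = 72.3% → Team South
Cold: Team North 25/79 = 31.6%, Team South 895/2082 = 43.0% → Team South
Overall: Team North 1013/1674 = 60.5%, Team South 929/2129 = 43.6% → Team North
Team South wins each lead group but Team North wins overall — the comparison reverses. Team South's leads skew toward cold, which has a lower base rate.

No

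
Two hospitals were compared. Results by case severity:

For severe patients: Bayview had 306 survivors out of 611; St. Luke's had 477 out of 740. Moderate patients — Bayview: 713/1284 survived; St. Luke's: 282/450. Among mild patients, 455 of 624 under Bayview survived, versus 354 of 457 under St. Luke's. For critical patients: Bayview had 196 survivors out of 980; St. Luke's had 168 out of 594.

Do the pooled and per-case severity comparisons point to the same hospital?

Yes

Severe: Bayview 306/611 = 50.1%, St. Luke's 477/740 = 64.5% → St. Luke's
Moderate: Bayview 713/1284 = 55.5%, St. Luke's 282/450 = 62.7% → St. Luke's
Mild: Bayview 455/624 = 72.9%, St. Luke's 354/457 = 77.5% → St. Luke's
Critical: Bayview 196/980 = 20.0%, St. Luke's 168/594 = 28.3% → St. Luke's
Overall: Bayview 1670/3499 = 47.7%, St. Luke's 1281/2241 = 57.2% → St. Luke's
St. Luke's wins overall and in every case group — no reversal.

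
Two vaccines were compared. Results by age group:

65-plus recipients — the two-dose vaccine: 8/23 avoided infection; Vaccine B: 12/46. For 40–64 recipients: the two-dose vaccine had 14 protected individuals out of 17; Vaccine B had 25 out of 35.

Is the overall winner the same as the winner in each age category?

65-plus: the two-dose vaccine 8/23 = 34.8%, Vaccine B 12/46 = 26.1% → the two-dose vaccine
40–64: the two-dose vaccine 14/17 = 82.4%, Vaccine B 25/35 = 71.4% → the two-dose vaccine
Overall: the two-dose vaccine 22/40 = 55.0%, Vaccine B 37/81 = 45.7% → the two-dose vaccine
The two-dose vaccine wins overall and in every age group — no reversal.

Yes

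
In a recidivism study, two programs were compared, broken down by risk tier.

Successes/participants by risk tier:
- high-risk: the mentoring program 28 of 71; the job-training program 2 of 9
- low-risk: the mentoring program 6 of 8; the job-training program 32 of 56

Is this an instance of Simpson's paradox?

Yes

High-risk: the mentoring program 28/71 = 39.4%, the job-training program 2/9 = 22.2% → the mentoring program
Low-risk: the mentoring program 6/8 = 75.0%, the job-training program 32/56 = 57.1% → the mentoring program
Overall: the mentoring program 34/79 = 43.0%, the job-training program 34/65 = 52.3% → the job-training program
The mentoring program wins each risk group but the job-training program wins overall — the comparison reverses. The mentoring program's participants skew toward high-risk, which has a lower base rate.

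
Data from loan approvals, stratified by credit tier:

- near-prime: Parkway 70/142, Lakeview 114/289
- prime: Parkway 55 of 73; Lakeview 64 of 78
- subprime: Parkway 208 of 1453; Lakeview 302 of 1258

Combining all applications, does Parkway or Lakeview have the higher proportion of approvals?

Near-prime: Parkway 70/142 = 49.3%, Lakeview 114/289 = 39.4% → Parkway
Prime: Parkway 55/73 = 75.3%, Lakeview 64/78 = 82.1% → Lakeview
Subprime: Parkway 208/1453 = 14.3%, Lakeview 302/1258 = 24.0% → Lakeview
Overall: Parkway 333/1668 = 20.0%, Lakeview 480/1625 = 29.5% → Lakeview
(Neither sweeps every credit group, but Lakeview has the higher pooled rate.)

Lakeview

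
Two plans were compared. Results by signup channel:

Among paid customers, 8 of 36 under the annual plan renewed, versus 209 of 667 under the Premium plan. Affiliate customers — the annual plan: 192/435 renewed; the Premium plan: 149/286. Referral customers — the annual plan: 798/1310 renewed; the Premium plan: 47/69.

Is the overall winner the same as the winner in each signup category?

No

Paid: the annual plan 8/36 = 22.2%, the Premium plan 209/667 = 31.3% → the Premium plan
Affiliate: the annual plan 192/435 = 44.1%, the Premium plan 149/286 = 52.1% → the Premium plan
Referral: the annual plan 798/1310 = 60.9%, the Premium plan 47/69 = 68.1% → the Premium plan
Overall: the annual plan 998/1781 = 56.0%, the Premium plan 405/1022 = 39.6% → the annual plan
The Premium plan wins each signup group but the annual plan wins overall — the comparison reverses. The Premium plan's customers skew toward paid, which has a lower base rate.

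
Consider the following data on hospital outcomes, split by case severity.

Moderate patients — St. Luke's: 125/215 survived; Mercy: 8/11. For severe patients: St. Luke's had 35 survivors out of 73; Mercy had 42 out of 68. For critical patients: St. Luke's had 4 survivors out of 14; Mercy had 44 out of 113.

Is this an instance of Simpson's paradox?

Yes

Moderate: St. Luke's 125/215 = 58.1%, Mercy 8/11 = 72.7% → Mercy
Severe: St. Luke's 35/73 = 47.9%, Mercy 42/68 = 61.8% → Mercy
Critical: St. Luke's 4/14 = 28.6%, Mercy 44/113 = 38.9% → Mercy
Overall: St. Luke's 164/302 = 54.3%, Mercy 94/192 = 49.0% → St. Luke's
Mercy wins each case group but St. Luke's wins overall — the comparison reverses. Mercy's patients skew toward critical, which has a lower base rate.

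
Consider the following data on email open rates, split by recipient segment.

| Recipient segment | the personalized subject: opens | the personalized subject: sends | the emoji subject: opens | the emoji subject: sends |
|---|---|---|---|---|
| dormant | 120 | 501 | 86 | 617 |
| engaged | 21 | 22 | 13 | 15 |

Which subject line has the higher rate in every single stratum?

the personalized subject

Dormant: the personalized subject 120/501 = 24.0%, the emoji subject 86/617 = 13.9% → the personalized subject
Engaged: the personalized subject 21/22 = 95.5%, the emoji subject 13/15 = 86.7% → the personalized subject
The personalized subject has the higher rate in both groups.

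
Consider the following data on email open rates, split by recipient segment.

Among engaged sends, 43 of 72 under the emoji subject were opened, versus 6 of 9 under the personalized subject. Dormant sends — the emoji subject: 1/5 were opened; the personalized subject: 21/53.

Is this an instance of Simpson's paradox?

Yes

Engaged: the emoji subject 43/72 = 59.7%, the personalized subject 6/9 = 66.7% → the personalized subject
Dormant: the emoji subject 1/5 = 20.0%, the personalized subject 21/53 = 39.6% → the personalized subject
Overall: the emoji subject 44/77 = 57.1%, the personalized subject 27/62 = 43.5% → the emoji subject
The personalized subject wins each recipient group but the emoji subject wins overall — the comparison reverses. The personalized subject's sends skew toward dormant, which has a lower base rate.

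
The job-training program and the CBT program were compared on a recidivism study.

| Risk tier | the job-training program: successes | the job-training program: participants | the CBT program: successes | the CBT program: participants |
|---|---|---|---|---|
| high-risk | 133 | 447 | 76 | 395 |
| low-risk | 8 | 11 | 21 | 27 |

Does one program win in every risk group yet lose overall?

High-risk: the job-training program 133/447 = 29.8%, the CBT program 76/395 = 19.2% → the job-training program
Low-risk: the job-training program 8/11 = 72.7%, the CBT program 21/27 = 77.8% → the CBT program
Overall: the job-training program 141/458 = 30.8%, the CBT program 97/422 = 23.0% → the job-training program
Neither sweeps: the job-training program wins 1 of 2 groups, the CBT program wins 1. The job-training program wins overall but not every group — no Simpson reversal.

No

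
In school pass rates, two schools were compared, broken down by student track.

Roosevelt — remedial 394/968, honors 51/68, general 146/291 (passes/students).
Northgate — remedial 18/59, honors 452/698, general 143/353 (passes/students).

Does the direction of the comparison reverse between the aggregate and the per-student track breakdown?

Yes

Remedial: Roosevelt 394/968 = 40.7%, Northgate 18/59 = 30.5% → Roosevelt
Honors: Roosevelt 51/68 = 75.0%, Northgate 452/698 = 64.8% → Roosevelt
General: Roosevelt 146/291 = 50.2%, Northgate 143/353 = 40.5% → Roosevelt
Overall: Roosevelt 591/1327 = 44.5%, Northgate 613/1110 = 55.2% → Northgate
Roosevelt wins each student group but Northgate wins overall — the comparison reverses. Roosevelt's students skew toward remedial, which has a lower base rate.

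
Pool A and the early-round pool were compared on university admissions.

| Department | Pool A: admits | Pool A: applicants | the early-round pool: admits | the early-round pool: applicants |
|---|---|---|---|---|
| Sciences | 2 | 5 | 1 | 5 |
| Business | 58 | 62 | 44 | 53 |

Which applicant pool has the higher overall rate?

Pool A

Sciences: Pool A 2/5 = 40.0%, the early-round pool 1/5 = 20.0% → Pool A
Business: Pool A 58/62 = 93.5%, the early-round pool 44/53 = 83.0% → Pool A
Overall: Pool A 60/67 = 89.6%, the early-round pool 45/58 = 77.6% → Pool A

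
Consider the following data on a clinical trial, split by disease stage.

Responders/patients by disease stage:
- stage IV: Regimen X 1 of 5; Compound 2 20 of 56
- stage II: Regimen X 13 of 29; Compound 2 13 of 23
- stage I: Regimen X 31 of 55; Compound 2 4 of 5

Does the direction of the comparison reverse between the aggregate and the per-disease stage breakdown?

Stage IV: Regimen X 1/5 = 20.0%, Compound 2 20/56 = 35.7% → Compound 2
Stage II: Regimen X 13/29 = 44.8%, Compound 2 13/23 = 56.5% → Compound 2
Stage I: Regimen X 31/55 = 56.4%, Compound 2 4/5 = 80.0% → Compound 2
Overall: Regimen X 45/89 = 50.6%, Compound 2 37/84 = 44.0% → Regimen X
Compound 2 wins each disease group but Regimen X wins overall — the comparison reverses. Compound 2's patients skew toward stage IV, which has a lower base rate.

Yes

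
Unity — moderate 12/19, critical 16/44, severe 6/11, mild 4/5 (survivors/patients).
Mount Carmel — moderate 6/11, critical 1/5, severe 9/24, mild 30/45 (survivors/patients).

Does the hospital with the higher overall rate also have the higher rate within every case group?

Moderate: Unity 12/19 = 63.2%, Mount Carmel 6/11 = 54.5% → Unity
Critical: Unity 16/44 = 36.4%, Mount Carmel 1/5 = 20.0% → Unity
Severe: Unity 6/11 = 54.5%, Mount Carmel 9/24 = 37.5% → Unity
Mild: Unity 4/5 = 80.0%, Mount Carmel 30/45 = 66.7% → Unity
Overall: Unity 38/79 = 48.1%, Mount Carmel 46/85 = 54.1% → Mount Carmel
Unity wins each case group but Mount Carmel wins overall — the comparison reverses. Unity's patients skew toward critical, which has a lower base rate.

No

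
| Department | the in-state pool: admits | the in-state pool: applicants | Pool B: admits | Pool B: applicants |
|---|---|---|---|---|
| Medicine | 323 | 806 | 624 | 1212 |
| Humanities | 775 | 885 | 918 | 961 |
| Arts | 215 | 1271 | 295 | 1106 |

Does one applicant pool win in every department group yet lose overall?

No

Medicine: the in-state pool 323/806 = 40.1%, Pool B 624/1212 = 51.5% → Pool B
Humanities: the in-state pool 775/885 = 87.6%, Pool B 918/961 = 95.5% → Pool B
Arts: the in-state pool 215/1271 = 16.9%, Pool B 295/1106 = 26.7% → Pool B
Overall: the in-state pool 1313/2962 = 44.3%, Pool B 1837/3279 = 56.0% → Pool B
Pool B wins overall and in every department group — no reversal.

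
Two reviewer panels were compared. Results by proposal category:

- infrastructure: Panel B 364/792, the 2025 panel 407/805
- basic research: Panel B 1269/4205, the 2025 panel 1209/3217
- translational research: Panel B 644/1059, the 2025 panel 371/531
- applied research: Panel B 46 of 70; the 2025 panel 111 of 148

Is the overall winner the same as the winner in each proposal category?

Infrastructure: Panel B 364/792 = 46.0%, the 2025 panel 407/805 = 50.6% → the 2025 panel
Basic research: Panel B 1269/4205 = 30.2%, the 2025 panel 1209/3217 = 37.6% → the 2025 panel
Translational research: Panel B 644/1059 = 60.8%, the 2025 panel 371/531 = 69.9% → the 2025 panel
Applied research: Panel B 46/70 = 65.7%, the 2025 panel 111/148 = 75.0% → the 2025 panel
Overall: Panel B 2323/6126 = 37.9%, the 2025 panel 2098/4701 = 44.6% → the 2025 panel
The 2025 panel wins overall and in every proposal group — no reversal.

Yes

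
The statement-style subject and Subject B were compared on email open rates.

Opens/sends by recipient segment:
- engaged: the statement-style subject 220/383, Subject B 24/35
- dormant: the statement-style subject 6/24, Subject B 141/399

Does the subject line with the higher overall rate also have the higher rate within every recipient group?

No

Engaged: the statement-style subject 220/383 = 57.4%, Subject B 24/35 = 68.6% → Subject B
Dormant: the statement-style subject 6/24 = 25.0%, Subject B 141/399 = 35.3% → Subject B
Overall: the statement-style subject 226/407 = 55.5%, Subject B 165/434 = 38.0% → the statement-style subject
Subject B wins each recipient group but the statement-style subject wins overall — the comparison reverses. Subject B's sends skew toward dormant, which has a lower base rate.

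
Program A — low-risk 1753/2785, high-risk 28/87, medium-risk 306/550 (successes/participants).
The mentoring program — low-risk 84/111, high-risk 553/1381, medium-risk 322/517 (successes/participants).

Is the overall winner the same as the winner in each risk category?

Low-risk: Program A 1753/2785 = 62.9%, the mentoring program 84/111 = 75.7% → the mentoring program
High-risk: Program A 28/87 = 32.2%, the mentoring program 553/1381 = 40.0% → the mentoring program
Medium-risk: Program A 306/550 = 55.6%, the mentoring program 322/517 = 62.3% → the mentoring program
Overall: Program A 2087/3422 = 61.0%, the mentoring program 959/2009 = 47.7% → Program A
The mentoring program wins each risk group but Program A wins overall — the comparison reverses. The mentoring program's participants skew toward high-risk, which has a lower base rate.

No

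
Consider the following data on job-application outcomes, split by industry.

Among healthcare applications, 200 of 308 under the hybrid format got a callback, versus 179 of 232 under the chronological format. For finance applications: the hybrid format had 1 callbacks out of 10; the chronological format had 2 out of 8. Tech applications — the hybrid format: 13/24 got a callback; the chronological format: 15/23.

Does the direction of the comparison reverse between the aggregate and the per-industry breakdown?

No

Healthcare: the hybrid format 200/308 = 64.9%, the chronological format 179/232 = 77.2% → the chronological format
Finance: the hybrid format 1/10 = 10.0%, the chronological format 2/8 = 25.0% → the chronological format
Tech: the hybrid format 13/24 = 54.2%, the chronological format 15/23 = 65.2% → the chronological format
Overall: the hybrid format 214/342 = 62.6%, the chronological format 196/263 = 74.5% → the chronological format
The chronological format wins overall and in every industry group — no reversal.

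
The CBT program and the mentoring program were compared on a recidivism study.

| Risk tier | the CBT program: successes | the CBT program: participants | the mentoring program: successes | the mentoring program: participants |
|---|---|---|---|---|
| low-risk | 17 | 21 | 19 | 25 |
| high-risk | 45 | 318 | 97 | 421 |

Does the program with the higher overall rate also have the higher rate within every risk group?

Low-risk: the CBT program 17/21 = 81.0%, the mentoring program 19/25 = 76.0% → the CBT program
High-risk: the CBT program 45/318 = 14.2%, the mentoring program 97/421 = 23.0% → the mentoring program
Overall: the CBT program 62/339 = 18.3%, the mentoring program 116/446 = 26.0% → the mentoring program
Neither sweeps: the CBT program wins 1 of 2 groups, the mentoring program wins 1. The mentoring program wins overall but not every group — no Simpson reversal.

No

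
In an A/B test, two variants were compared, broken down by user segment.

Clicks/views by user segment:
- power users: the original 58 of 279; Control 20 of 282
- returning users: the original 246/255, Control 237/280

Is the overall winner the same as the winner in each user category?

Power users: the original 58/279 = 20.8%, Control 20/282 = 7.1% → the original
Returning users: the original 246/255 = 96.5%, Control 237/280 = 84.6% → the original
Overall: the original 304/534 = 56.9%, Control 257/562 = 45.7% → the original
The original wins overall and in every user group — no reversal.

Yes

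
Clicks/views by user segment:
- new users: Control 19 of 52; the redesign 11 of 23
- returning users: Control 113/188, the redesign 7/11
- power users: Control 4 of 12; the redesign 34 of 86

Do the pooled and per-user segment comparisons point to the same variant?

No

New users: Control 19/52 = 36.5%, the redesign 11/23 = 47.8% → the redesign
Returning users: Control 113/188 = 60.1%, the redesign 7/11 = 63.6% → the redesign
Power users: Control 4/12 = 33.3%, the redesign 34/86 = 39.5% → the redesign
Overall: Control 136/252 = 54.0%, the redesign 52/120 = 43.3% → Control
The redesign wins each user group but Control wins overall — the comparison reverses. The redesign's views skew toward power users, which has a lower base rate.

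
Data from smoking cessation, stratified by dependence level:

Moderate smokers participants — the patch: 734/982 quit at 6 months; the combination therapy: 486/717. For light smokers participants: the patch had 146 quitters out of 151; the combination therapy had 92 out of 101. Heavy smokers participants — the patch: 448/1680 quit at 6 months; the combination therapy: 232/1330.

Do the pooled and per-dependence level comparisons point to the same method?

Yes

Moderate smokers: the patch 734/982 = 74.7%, the combination therapy 486/717 = 67.8% → the patch
Light smokers: the patch 146/151 = 96.7%, the combination therapy 92/101 = 91.1% → the patch
Heavy smokers: the patch 448/1680 = 26.7%, the combination therapy 232/1330 = 17.4% → the patch
Overall: the patch 1328/2813 = 47.2%, the combination therapy 810/2148 = 37.7% → the patch
The patch wins overall and in every dependence group — no reversal.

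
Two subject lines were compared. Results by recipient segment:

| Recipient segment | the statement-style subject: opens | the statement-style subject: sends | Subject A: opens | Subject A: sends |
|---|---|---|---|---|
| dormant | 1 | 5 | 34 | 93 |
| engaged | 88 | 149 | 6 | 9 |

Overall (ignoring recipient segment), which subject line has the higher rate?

the statement-style subject

Dormant: the statement-style subject 1/5 = 20.0%, Subject A 34/93 = 36.6% → Subject A
Engaged: the statement-style subject 88/149 = 59.1%, Subject A 6/9 = 66.7% → Subject A
Overall: the statement-style subject 89/154 = 57.8%, Subject A 40/102 = 39.2% → the statement-style subject
(Subject A wins every recipient group but the statement-style subject wins overall — Subject A's sends skew toward the low-rate dormant group.)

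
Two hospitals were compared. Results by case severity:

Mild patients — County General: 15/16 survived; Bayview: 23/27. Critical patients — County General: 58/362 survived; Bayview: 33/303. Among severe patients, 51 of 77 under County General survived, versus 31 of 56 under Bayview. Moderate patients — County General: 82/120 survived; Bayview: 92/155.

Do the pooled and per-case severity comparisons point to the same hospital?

Yes

Mild: County General 15/16 = 93.8%, Bayview 23/27 = 85.2% → County General
Critical: County General 58/362 = 16.0%, Bayview 33/303 = 10.9% → County General
Severe: County General 51/77 = 66.2%, Bayview 31/56 = 55.4% → County General
Moderate: County General 82/120 = 68.3%, Bayview 92/155 = 59.4% → County General
Overall: County General 206/575 = 35.8%, Bayview 179/541 = 33.1% → County General
County General wins overall and in every case group — no reversal.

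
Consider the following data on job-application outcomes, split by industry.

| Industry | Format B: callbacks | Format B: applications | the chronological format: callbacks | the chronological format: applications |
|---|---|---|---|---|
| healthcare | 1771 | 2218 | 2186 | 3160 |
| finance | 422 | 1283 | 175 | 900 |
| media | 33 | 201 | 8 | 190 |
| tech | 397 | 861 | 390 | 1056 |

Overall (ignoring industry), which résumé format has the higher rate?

Format B

Healthcare: Format B 1771/2218 = 79.8%, the chronological format 2186/3160 = 69.2% → Format B
Finance: Format B 422/1283 = 32.9%, the chronological format 175/900 = 19.4% → Format B
Media: Format B 33/201 = 16.4%, the chronological format 8/190 = 4.2% → Format B
Tech: Format B 397/861 = 46.1%, the chronological format 390/1056 = 36.9% → Format B
Overall: Format B 2623/4563 = 57.5%, the chronological format 2759/5306 = 52.0% → Format B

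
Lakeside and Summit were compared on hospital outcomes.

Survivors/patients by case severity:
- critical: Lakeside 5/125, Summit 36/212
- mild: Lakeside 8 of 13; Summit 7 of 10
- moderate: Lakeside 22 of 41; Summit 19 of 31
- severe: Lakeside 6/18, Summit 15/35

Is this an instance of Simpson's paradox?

No

Critical: Lakeside 5/125 = 4.0%, Summit 36/212 = 17.0% → Summit
Mild: Lakeside 8/13 = 61.5%, Summit 7/10 = 70.0% → Summit
Moderate: Lakeside 22/41 = 53.7%, Summit 19/31 = 61.3% → Summit
Severe: Lakeside 6/18 = 33.3%, Summit 15/35 = 42.9% → Summit
Overall: Lakeside 41/197 = 20.8%, Summit 77/288 = 26.7% → Summit
Summit wins overall and in every case group — no reversal.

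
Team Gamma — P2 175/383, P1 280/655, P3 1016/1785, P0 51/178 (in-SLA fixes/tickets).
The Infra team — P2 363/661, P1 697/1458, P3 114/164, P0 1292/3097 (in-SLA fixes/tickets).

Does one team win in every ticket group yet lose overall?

Yes

P2: Team Gamma 175/383 = 45.7%, the Infra team 363/661 = 54.9% → the Infra team
P1: Team Gamma 280/655 = 42.7%, the Infra team 697/1458 = 47.8% → the Infra team
P3: Team Gamma 1016/1785 = 56.9%, the Infra team 114/164 = 69.5% → the Infra team
P0: Team Gamma 51/178 = 28.7%, the Infra team 1292/3097 = 41.7% → the Infra team
Overall: Team Gamma 1522/3001 = 50.7%, the Infra team 2466/5380 = 45.8% → Team Gamma
The Infra team wins each ticket group but Team Gamma wins overall — the comparison reverses. The Infra team's tickets skew toward P0, which has a lower base rate.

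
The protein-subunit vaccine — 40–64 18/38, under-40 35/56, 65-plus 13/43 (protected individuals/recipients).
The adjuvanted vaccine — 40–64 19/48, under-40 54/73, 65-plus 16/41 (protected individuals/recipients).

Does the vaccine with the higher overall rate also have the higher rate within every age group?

40–64: the protein-subunit vaccine 18/38 = 47.4%, the adjuvanted vaccine 19/48 = 39.6% → the protein-subunit vaccine
Under-40: the protein-subunit vaccine 35/56 = 62.5%, the adjuvanted vaccine 54/73 = 74.0% → the adjuvanted vaccine
65-plus: the protein-subunit vaccine 13/43 = 30.2%, the adjuvanted vaccine 16/41 = 39.0% → the adjuvanted vaccine
Overall: the protein-subunit vaccine 66/137 = 48.2%, the adjuvanted vaccine 89/162 = 54.9% → the adjuvanted vaccine
Neither sweeps: the protein-subunit vaccine wins 1 of 3 groups, the adjuvanted vaccine wins 2. The adjuvanted vaccine wins overall but not every group — no Simpson reversal.

No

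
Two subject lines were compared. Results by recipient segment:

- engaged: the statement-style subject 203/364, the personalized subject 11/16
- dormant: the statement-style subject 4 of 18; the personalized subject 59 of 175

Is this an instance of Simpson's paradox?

Engaged: the statement-style subject 203/364 = 55.8%, the personalized subject 11/16 = 68.8% → the personalized subject
Dormant: the statement-style subject 4/18 = 22.2%, the personalized subject 59/175 = 33.7% → the personalized subject
Overall: the statement-style subject 207/382 = 54.2%, the personalized subject 70/191 = 36.6% → the statement-style subject
The personalized subject wins each recipient group but the statement-style subject wins overall — the comparison reverses. The personalized subject's sends skew toward dormant, which has a lower base rate.

Yes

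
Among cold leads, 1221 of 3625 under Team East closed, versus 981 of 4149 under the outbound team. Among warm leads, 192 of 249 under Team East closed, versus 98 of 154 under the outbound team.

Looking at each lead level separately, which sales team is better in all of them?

Team East

Cold: Team East 1221/3625 = 33.7%, the outbound team 981/4149 = 23.6% → Team East
Warm: Team East 192/249 = 77.1%, the outbound team 98/154 = 63.6% → Team East
Team East has the higher rate in both groups.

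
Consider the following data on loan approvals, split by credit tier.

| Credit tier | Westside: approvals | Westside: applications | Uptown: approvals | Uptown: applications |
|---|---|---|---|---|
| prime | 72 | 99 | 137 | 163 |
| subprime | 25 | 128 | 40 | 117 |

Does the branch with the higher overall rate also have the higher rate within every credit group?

Prime: Westside 72/99 = 72.7%, Uptown 137/163 = 84.0% → Uptown
Subprime: Westside 25/128 = 19.5%, Uptown 40/117 = 34.2% → Uptown
Overall: Westside 97/227 = 42.7%, Uptown 177/280 = 63.2% → Uptown
Uptown wins overall and in every credit group — no reversal.

Yes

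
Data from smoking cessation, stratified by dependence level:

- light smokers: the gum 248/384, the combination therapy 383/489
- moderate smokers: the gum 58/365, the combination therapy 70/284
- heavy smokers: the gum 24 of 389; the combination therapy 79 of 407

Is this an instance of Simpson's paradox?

Light smokers: the gum 248/384 = 64.6%, the combination therapy 383/489 = 78.3% → the combination therapy
Moderate smokers: the gum 58/365 = 15.9%, the combination therapy 70/284 = 24.6% → the combination therapy
Heavy smokers: the gum 24/389 = 6.2%, the combination therapy 79/407 = 19.4% → the combination therapy
Overall: the gum 330/1138 = 29.0%, the combination therapy 532/1180 = 45.1% → the combination therapy
The combination therapy wins overall and in every dependence group — no reversal.

No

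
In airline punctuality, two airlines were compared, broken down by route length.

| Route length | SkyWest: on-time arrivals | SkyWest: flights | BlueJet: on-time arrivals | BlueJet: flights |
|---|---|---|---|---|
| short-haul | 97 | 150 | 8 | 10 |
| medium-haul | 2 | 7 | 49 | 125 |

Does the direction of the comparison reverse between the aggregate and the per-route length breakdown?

Short-haul: SkyWest 97/150 = 64.7%, BlueJet 8/10 = 80.0% → BlueJet
Medium-haul: SkyWest 2/7 = 28.6%, BlueJet 49/125 = 39.2% → BlueJet
Overall: SkyWest 99/157 = 63.1%, BlueJet 57/135 = 42.2% → SkyWest
BlueJet wins each route group but SkyWest wins overall — the comparison reverses. BlueJet's flights skew toward medium-haul, which has a lower base rate.

Yes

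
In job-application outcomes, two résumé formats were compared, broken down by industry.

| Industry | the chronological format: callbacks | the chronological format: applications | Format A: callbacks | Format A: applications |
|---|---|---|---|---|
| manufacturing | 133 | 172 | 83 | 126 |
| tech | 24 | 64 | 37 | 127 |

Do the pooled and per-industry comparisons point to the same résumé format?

Yes

Manufacturing: the chronological format 133/172 = 77.3%, Format A 83/126 = 65.9% → the chronological format
Tech: the chronological format 24/64 = 37.5%, Format A 37/127 = 29.1% → the chronological format
Overall: the chronological format 157/236 = 66.5%, Format A 120/253 = 47.4% → the chronological format
The chronological format wins overall and in every industry group — no reversal.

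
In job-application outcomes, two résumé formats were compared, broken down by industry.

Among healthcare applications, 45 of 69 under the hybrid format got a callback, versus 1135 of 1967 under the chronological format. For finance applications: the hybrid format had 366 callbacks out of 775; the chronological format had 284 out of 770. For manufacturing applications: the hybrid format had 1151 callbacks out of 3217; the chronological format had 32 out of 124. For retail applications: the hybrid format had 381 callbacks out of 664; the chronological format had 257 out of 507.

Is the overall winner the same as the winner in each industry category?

No

Healthcare: the hybrid format 45/69 = 65.2%, the chronological format 1135/1967 = 57.7% → the hybrid format
Finance: the hybrid format 366/775 = 47.2%, the chronological format 284/770 = 36.9% → the hybrid format
Manufacturing: the hybrid format 1151/3217 = 35.8%, the chronological format 32/124 = 25.8% → the hybrid format
Retail: the hybrid format 381/664 = 57.4%, the chronological format 257/507 = 50.7% → the hybrid format
Overall: the hybrid format 1943/4725 = 41.1%, the chronological format 1708/3368 = 50.7% → the chronological format
The hybrid format wins each industry group but the chronological format wins overall — the comparison reverses. The hybrid format's applications skew toward manufacturing, which has a lower base rate.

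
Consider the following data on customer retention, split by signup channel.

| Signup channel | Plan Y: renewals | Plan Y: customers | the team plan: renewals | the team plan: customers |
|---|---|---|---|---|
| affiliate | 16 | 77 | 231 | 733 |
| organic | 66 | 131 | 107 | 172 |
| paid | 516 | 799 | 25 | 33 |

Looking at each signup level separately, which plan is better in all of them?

the team plan

Affiliate: Plan Y 16/77 = 20.8%, the team plan 231/733 = 31.5% → the team plan
Organic: Plan Y 66/131 = 50.4%, the team plan 107/172 = 62.2% → the team plan
Paid: Plan Y 516/799 = 64.6%, the team plan 25/33 = 75.8% → the team plan
The team plan has the higher rate in all 3 groups.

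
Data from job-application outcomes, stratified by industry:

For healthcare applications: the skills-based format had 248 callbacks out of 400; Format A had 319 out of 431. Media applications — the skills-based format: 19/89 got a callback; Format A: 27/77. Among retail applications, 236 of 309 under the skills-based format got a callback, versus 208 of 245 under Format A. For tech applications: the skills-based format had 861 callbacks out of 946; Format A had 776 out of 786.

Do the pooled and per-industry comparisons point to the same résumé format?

Healthcare: the skills-based format 248/400 = 62.0%, Format A 319/431 = 74.0% → Format A
Media: the skills-based format 19/89 = 21.3%, Format A 27/77 = 35.1% → Format A
Retail: the skills-based format 236/309 = 76.4%, Format A 208/245 = 84.9% → Format A
Tech: the skills-based format 861/946 = 91.0%, Format A 776/786 = 98.7% → Format A
Overall: the skills-based format 1364/1744 = 78.2%, Format A 1330/1539 = 86.4% → Format A
Format A wins overall and in every industry group — no reversal.

Yes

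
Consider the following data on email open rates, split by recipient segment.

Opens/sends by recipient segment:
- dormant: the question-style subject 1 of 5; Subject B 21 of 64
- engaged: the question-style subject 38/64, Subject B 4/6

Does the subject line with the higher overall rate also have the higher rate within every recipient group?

Dormant: the question-style subject 1/5 = 20.0%, Subject B 21/64 = 32.8% → Subject B
Engaged: the question-style subject 38/64 = 59.4%, Subject B 4/6 = 66.7% → Subject B
Overall: the question-style subject 39/69 = 56.5%, Subject B 25/70 = 35.7% → the question-style subject
Subject B wins each recipient group but the question-style subject wins overall — the comparison reverses. Subject B's sends skew toward dormant, which has a lower base rate.

No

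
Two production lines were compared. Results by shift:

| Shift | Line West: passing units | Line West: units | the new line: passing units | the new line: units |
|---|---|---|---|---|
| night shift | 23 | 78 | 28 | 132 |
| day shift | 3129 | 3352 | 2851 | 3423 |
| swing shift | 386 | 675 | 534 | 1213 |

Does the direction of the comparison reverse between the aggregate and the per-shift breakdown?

Night shift: Line West 23/78 = 29.5%, the new line 28/132 = 21.2% → Line West
Day shift: Line West 3129/3352 = 93.3%, the new line 2851/3423 = 83.3% → Line West
Swing shift: Line West 386/675 = 57.2%, the new line 534/1213 = 44.0% → Line West
Overall: Line West 3538/4105 = 86.2%, the new line 3413/4768 = 71.6% → Line West
Line West wins overall and in every shift group — no reversal.

No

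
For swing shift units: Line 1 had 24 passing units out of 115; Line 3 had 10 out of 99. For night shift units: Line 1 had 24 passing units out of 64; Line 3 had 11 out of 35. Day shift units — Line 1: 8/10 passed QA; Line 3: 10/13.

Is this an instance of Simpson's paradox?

No

Swing shift: Line 1 24/115 = 20.9%, Line 3 10/99 = 10.1% → Line 1
Night shift: Line 1 24/64 = 37.5%, Line 3 11/35 = 31.4% → Line 1
Day shift: Line 1 8/10 = 80.0%, Line 3 10/13 = 76.9% → Line 1
Overall: Line 1 56/189 = 29.6%, Line 3 31/147 = 21.1% → Line 1
Line 1 wins overall and in every shift group — no reversal.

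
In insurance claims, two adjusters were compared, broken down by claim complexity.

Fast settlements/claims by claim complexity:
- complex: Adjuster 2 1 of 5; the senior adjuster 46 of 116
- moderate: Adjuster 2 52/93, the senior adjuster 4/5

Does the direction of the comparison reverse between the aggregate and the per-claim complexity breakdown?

Complex: Adjuster 2 1/5 = 20.0%, the senior adjuster 46/116 = 39.7% → the senior adjuster
Moderate: Adjuster 2 52/93 = 55.9%, the senior adjuster 4/5 = 80.0% → the senior adjuster
Overall: Adjuster 2 53/98 = 54.1%, the senior adjuster 50/121 = 41.3% → Adjuster 2
The senior adjuster wins each claim group but Adjuster 2 wins overall — the comparison reverses. The senior adjuster's claims skew toward complex, which has a lower base rate.

Yes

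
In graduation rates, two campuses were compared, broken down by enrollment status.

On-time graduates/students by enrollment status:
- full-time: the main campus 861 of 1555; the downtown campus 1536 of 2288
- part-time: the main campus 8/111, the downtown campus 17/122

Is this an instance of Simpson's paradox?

No

Full-time: the main campus 861/1555 = 55.4%, the downtown campus 1536/2288 = 67.1% → the downtown campus
Part-time: the main campus 8/111 = 7.2%, the downtown campus 17/122 = 13.9% → the downtown campus
Overall: the main campus 869/1666 = 52.2%, the downtown campus 1553/2410 = 64.4% → the downtown campus
The downtown campus wins overall and in every enrollment group — no reversal.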